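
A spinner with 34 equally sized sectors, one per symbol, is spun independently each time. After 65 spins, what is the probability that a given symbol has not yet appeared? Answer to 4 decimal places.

0.1436

Each spin misses the fixed symbol with probability (34-1)/34 = 33/34, independently.
P(still missing after 65) = (33/34)^65 = 0.14364.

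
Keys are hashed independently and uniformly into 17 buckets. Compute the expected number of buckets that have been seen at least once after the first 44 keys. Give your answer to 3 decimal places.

For each bucket, P(seen in 44 keys) = 1 - (16/17)^44 = 0.9306.
By linearity of expectation, E[distinct seen] = 17·(1 - (16/17)^44) = 15.8197.

15.820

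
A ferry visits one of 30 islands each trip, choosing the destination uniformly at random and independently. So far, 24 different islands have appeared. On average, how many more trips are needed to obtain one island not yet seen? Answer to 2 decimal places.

Each trip yields a new island with probability (30-24)/30 = 6/30, so the wait is geometric with mean 30/6.
E = 30/6 = 5.000.

5.00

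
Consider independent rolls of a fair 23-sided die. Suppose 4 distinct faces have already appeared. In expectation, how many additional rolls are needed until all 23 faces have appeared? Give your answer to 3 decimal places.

The wait to go from k to k+1 distinct faces is geometric with mean 23/(23-k).
Sum over k = 4,...,22: E = 23/19 + 23/18 + 23/17 + ... + 23/2 + 23/1 = 81.5980.

81.598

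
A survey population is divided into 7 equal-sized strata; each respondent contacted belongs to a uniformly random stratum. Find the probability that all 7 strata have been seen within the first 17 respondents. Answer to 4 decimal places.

0.5570

Let A_i be the event that stratum i is missing after 17 respondents. By inclusion–exclusion on the A_i,
P(all seen) = Σ_{j=0}^{7} (-1)^j C(7,j)((7-j)/7)^17
= 1.00000 - 0.50933 + 0.06887 - 0.00258 + 0.00002 - 0.00000 + 0.00000 - 0.00000
= 0.55697.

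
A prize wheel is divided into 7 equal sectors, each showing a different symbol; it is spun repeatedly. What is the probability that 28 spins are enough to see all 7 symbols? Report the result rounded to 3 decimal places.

By inclusion–exclusion over which symbols are missing,
P(all seen) = Σ_{j=0}^{7} (-1)^j C(7,j)((7-j)/7)^28
= 1.0000 - 0.0935 + 0.0017 - 0.0000 + 0.0000 - 0.0000 + 0.0000 - 0.0000
= 0.9082.

0.908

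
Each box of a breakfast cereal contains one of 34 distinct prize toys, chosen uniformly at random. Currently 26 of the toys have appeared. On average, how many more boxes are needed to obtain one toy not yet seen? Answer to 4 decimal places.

Each box yields a new toy with probability (34-26)/34 = 8/34, so the wait is geometric with mean 34/8.
E = 34/8 = 4.25000.

4.2500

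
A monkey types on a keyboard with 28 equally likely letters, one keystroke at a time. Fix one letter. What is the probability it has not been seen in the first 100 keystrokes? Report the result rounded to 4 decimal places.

0.0263

Each keystroke misses the fixed letter with probability (28-1)/28 = 27/28, independently.
P(still missing after 100) = (27/28)^100 = 0.02634.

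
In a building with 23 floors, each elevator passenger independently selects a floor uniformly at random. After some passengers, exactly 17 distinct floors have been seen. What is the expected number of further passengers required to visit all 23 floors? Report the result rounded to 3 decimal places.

56.350

The wait to go from k to k+1 distinct floors is geometric with mean 23/(23-k).
Sum over k = 17,...,22: E = 23/6 + 23/5 + 23/4 + 23/3 + 23/2 + 23/1 = 56.3500.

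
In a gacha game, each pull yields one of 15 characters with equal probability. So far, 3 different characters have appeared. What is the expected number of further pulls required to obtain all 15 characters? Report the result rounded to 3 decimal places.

46.548

From k distinct to k+1 distinct takes on average 15/(15-k) pulls.
Sum over k = 3,...,14: E = 15/12 + 15/11 + 15/10 + ... + 15/2 + 15/1 = 46.5482.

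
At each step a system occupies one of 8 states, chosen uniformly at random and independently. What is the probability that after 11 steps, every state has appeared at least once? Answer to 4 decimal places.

By inclusion–exclusion over which states are missing,
P(all seen) = Σ_{j=0}^{8} (-1)^j C(8,j)((8-j)/8)^11
= 1.00000 - 1.84153 + 1.18258 - 0.31832 + 0.03418 - 0.00115 + 0.00001 - 0.00000 + 0.00000
= 0.05576.

0.0558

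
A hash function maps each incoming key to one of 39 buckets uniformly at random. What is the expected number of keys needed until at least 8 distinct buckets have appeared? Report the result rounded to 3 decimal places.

8.826

With k distinct buckets already seen, the next new one arrives after an expected 39/(39-k) keys.
Sum over k = 0,...,7: E = 39/39 + 39/38 + 39/37 + ... + 39/33 + 39/32 = 8.8256.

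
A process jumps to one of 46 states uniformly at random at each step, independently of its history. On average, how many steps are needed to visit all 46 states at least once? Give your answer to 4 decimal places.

203.1676

The wait to go from k to k+1 distinct states is geometric with mean 46/(46-k).
E[T] = 46/46 + 46/45 + 46/44 + ... + 46/2 + 46/1 = 46·H_{46}.
H_{46} = 4.41669, so E[T] = 203.16761.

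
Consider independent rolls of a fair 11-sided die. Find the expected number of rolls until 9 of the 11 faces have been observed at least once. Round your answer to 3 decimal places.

16.719

With k distinct faces already seen, the next new one arrives after an expected 11/(11-k) rolls.
Sum over k = 0,...,8: E = 11/11 + 11/10 + 11/9 + ... + 11/4 + 11/3 = 16.7187.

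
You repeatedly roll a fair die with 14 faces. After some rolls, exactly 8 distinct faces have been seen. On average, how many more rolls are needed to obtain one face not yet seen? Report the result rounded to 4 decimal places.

Each roll yields a new face with probability (14-8)/14 = 6/14, so the wait is geometric with mean 14/6.
E = 14/6 = 2.33333.

2.3333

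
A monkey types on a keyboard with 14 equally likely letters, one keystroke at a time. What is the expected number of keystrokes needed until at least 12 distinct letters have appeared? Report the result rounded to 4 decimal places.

Going from k to k+1 distinct takes a geometric number of keystrokes with mean 14/(14-k).
Sum over k = 0,...,11: E = 14/14 + 14/13 + 14/12 + ... + 14/4 + 14/3 = 24.52187.

24.5219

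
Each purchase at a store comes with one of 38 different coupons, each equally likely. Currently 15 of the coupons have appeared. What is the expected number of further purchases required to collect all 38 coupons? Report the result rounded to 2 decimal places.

From k distinct to k+1 distinct takes on average 38/(38-k) purchases.
Sum over k = 15,...,37: E = 38/23 + 38/22 + 38/21 + ... + 38/2 + 38/1 = 141.903.

141.90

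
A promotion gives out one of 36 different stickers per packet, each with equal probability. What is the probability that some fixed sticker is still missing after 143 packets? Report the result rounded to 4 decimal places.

Each packet misses the fixed sticker with probability (36-1)/36 = 35/36, independently.
P(still missing after 143) = (35/36)^143 = 0.01780.

0.0178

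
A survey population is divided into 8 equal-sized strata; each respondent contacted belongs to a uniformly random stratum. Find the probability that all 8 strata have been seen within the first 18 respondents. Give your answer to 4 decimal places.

Let A_i be the event that stratum i is missing after 18 respondents. By inclusion–exclusion on the A_i,
P(all seen) = Σ_{j=0}^{8} (-1)^j C(8,j)((8-j)/8)^18
= 1.00000 - 0.72316 + 0.15786 - 0.01186 + 0.00027 - 0.00000 + 0.00000 - 0.00000 + 0.00000
= 0.42310.

0.4231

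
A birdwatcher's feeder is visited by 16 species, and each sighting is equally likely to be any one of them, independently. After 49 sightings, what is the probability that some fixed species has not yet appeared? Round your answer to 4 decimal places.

0.0423

Each sighting misses the fixed species with probability (16-1)/16 = 15/16, independently.
P(still missing after 49) = (15/16)^49 = 0.04232.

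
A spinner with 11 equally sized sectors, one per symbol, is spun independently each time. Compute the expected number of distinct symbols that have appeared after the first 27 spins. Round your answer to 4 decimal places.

10.1609

For each symbol, P(seen in 27 spins) = 1 - (10/11)^27 = 0.92372.
By linearity of expectation, E[distinct seen] = 11·(1 - (10/11)^27) = 10.16095.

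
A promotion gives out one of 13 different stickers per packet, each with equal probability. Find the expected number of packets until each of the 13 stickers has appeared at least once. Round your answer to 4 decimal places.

The wait to go from k to k+1 distinct stickers is geometric with mean 13/(13-k).
E[T] = 13/13 + 13/12 + 13/11 + ... + 13/2 + 13/1 = 13·H_{13}.
H_{13} = 3.18013, so E[T] = 41.34174.

41.3417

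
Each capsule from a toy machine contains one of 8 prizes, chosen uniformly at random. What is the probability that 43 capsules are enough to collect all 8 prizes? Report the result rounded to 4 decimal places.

0.9744

By inclusion–exclusion over which prizes are missing,
P(all seen) = Σ_{j=0}^{8} (-1)^j C(8,j)((8-j)/8)^43
= 1.00000 - 0.02567 + 0.00012 - 0.00000 + 0.00000 - 0.00000 + 0.00000 - 0.00000 + 0.00000
= 0.97445.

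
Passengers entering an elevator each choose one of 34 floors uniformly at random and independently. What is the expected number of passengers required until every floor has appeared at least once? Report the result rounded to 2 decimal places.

The wait to go from k to k+1 distinct floors is geometric with mean 34/(34-k).
E[T] = 34/34 + 34/33 + 34/32 + ... + 34/2 + 34/1 = 34·H_{34}.
H_{34} = 4.118, so E[T] = 140.019.

140.02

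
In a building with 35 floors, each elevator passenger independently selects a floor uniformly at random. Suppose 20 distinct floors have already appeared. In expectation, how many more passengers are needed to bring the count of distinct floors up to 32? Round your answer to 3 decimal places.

51.971

From k distinct to k+1 distinct takes on average 35/(35-k) passengers.
Sum over k = 20,...,31: E = 35/15 + 35/14 + 35/13 + ... + 35/5 + 35/4 = 51.9713.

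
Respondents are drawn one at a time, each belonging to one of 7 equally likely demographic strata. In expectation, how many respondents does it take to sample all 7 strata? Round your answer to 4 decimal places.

18.1500

The wait to go from k to k+1 distinct strata is geometric with mean 7/(7-k).
E[T] = 7/7 + 7/6 + 7/5 + ... + 7/2 + 7/1 = 7·H_{7}.
H_{7} = 2.59286, so E[T] = 18.15000.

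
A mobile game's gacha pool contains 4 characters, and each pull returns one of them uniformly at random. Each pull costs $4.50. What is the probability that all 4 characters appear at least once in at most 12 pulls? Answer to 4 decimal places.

Let A_i be the event that character i is missing after 12 pulls. By inclusion–exclusion on the A_i,
P(all seen) = Σ_{j=0}^{4} (-1)^j C(4,j)((4-j)/4)^12
= 1.00000 - 0.12671 + 0.00146 - 0.00000 + 0.00000
= 0.87476.

0.8748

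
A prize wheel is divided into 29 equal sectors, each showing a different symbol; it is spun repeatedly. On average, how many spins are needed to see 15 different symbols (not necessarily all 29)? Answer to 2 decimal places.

20.59

With k distinct symbols already seen, the next new one arrives after an expected 29/(29-k) spins.
Sum over k = 0,...,14: E = 29/29 + 29/28 + 29/27 + ... + 29/16 + 29/15 = 20.593.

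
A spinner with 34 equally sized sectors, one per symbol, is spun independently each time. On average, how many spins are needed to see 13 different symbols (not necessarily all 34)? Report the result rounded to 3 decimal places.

Going from k to k+1 distinct takes a geometric number of spins with mean 34/(34-k).
Sum over k = 0,...,12: E = 34/34 + 34/33 + 34/32 + ... + 34/23 + 34/22 = 16.0769.

16.077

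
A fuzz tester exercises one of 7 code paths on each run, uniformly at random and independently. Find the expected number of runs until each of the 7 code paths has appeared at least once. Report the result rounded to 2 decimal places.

18.15

The wait to go from k to k+1 distinct code paths is geometric with mean 7/(7-k).
E[T] = 7/7 + 7/6 + 7/5 + ... + 7/2 + 7/1 = 7·H_{7}.
H_{7} = 2.593, so E[T] = 18.150.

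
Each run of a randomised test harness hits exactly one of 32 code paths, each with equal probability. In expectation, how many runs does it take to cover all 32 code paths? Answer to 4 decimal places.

129.8718

Split into phases: going from k distinct to k+1 distinct takes on average 32/(32-k) runs.
E[T] = 32/32 + 32/31 + 32/30 + ... + 32/2 + 32/1 = 32·H_{32}.
H_{32} = 4.05850, so E[T] = 129.87185.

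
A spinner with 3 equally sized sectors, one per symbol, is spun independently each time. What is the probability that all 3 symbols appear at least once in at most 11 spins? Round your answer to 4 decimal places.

0.9653

Let A_i be the event that symbol i is missing after 11 spins. By inclusion–exclusion on the A_i,
P(all seen) = Σ_{j=0}^{3} (-1)^j C(3,j)((3-j)/3)^11
= 1.00000 - 0.03468 + 0.00002 - 0.00000
= 0.96533.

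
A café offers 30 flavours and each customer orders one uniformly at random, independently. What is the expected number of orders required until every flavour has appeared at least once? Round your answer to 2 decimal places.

The wait to go from k to k+1 distinct flavours is geometric with mean 30/(30-k).
E[T] = 30/30 + 30/29 + 30/28 + ... + 30/2 + 30/1 = 30·H_{30}.
H_{30} = 3.995, so E[T] = 119.850.

119.85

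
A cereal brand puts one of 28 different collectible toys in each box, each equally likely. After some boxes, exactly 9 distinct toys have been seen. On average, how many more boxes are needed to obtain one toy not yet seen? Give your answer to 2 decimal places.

The number of boxes until the next new toy is geometric with success probability 19/28, so its mean is 28/19.
E = 28/19 = 1.474.

1.47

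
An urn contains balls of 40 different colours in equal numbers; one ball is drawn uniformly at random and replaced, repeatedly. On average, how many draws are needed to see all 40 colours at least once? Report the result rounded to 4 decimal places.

171.1417

The wait to go from k to k+1 distinct colours is geometric with mean 40/(40-k).
E[T] = 40/40 + 40/39 + 40/38 + ... + 40/2 + 40/1 = 40·H_{40}.
H_{40} = 4.27854, so E[T] = 171.14172.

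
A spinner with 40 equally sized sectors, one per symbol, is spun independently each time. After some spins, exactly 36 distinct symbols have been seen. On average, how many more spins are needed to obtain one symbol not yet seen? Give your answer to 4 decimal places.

The number of spins until the next new symbol is geometric with success probability 4/40, so its mean is 40/4.
E = 40/4 = 10.00000.

10.0000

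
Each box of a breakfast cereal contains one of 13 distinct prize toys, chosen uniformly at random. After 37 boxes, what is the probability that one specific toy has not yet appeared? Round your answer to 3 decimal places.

0.052

Each box misses the fixed toy with probability (13-1)/13 = 12/13, independently.
P(still missing after 37) = (12/13)^37 = 0.0517.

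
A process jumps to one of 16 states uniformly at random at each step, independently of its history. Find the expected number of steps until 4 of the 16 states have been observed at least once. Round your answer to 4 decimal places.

With k distinct states already seen, the next new one arrives after an expected 16/(16-k) steps.
Sum over k = 0,...,3: E = 16/16 + 16/15 + 16/14 + 16/13 = 4.44029.

4.4403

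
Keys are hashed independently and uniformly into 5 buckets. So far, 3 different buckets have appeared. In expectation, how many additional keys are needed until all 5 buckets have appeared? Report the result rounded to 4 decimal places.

From k distinct to k+1 distinct takes on average 5/(5-k) keys.
Sum over k = 3,...,4: E = 5/2 + 5/1 = 7.50000.

7.5000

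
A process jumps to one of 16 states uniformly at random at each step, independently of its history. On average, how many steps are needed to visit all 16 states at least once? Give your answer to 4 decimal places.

Split into phases: going from k distinct to k+1 distinct takes on average 16/(16-k) steps.
E[T] = 16/16 + 16/15 + 16/14 + ... + 16/2 + 16/1 = 16·H_{16}.
H_{16} = 3.38073, so E[T] = 54.09166.

54.0917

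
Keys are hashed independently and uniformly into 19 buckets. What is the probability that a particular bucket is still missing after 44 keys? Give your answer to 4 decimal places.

On each key the fixed bucket fails to appear with probability 18/19.
P(still missing after 44) = (18/19)^44 = 0.09265.

0.0926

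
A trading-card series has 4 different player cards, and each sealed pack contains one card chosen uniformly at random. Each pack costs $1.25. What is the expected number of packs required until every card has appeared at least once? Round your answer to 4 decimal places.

After k distinct cards have appeared, the next pack gives a new one with probability (4-k)/4, so the expected wait for the (k+1)-th is 4/(4-k).
E[T] = 4/4 + 4/3 + 4/2 + 4/1 = 4·H_{4}.
H_{4} = 2.08333, so E[T] = 8.33333.

8.3333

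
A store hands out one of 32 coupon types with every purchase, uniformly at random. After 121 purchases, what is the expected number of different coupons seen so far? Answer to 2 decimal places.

For each coupon, P(seen in 121 purchases) = 1 - (31/32)^121 = 0.979.
By linearity of expectation, E[distinct seen] = 32·(1 - (31/32)^121) = 31.313.

31.31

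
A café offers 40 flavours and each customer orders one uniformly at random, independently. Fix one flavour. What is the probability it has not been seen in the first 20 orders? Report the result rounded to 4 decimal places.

0.6027

Each order misses the fixed flavour with probability (40-1)/40 = 39/40, independently.
P(still missing after 20) = (39/40)^20 = 0.60269.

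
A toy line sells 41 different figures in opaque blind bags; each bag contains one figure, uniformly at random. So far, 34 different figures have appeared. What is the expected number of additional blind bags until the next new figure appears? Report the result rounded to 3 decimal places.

Each blind bag yields a new figure with probability (41-34)/41 = 7/41, so the wait is geometric with mean 41/7.
E = 41/7 = 5.8571.

5.857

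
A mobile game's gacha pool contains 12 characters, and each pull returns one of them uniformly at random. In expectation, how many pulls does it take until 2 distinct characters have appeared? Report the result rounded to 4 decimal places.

With k distinct characters already seen, the next new one arrives after an expected 12/(12-k) pulls.
Sum over k = 0,...,1: E = 12/12 + 12/11 = 2.09091.

2.0909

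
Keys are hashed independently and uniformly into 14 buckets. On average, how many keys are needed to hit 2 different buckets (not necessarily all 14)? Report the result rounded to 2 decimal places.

2.08

With k distinct buckets already seen, the next new one arrives after an expected 14/(14-k) keys.
Sum over k = 0,...,1: E = 14/14 + 14/13 = 2.077.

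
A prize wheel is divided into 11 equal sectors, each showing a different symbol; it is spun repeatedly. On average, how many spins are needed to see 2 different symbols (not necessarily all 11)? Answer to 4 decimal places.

Going from k to k+1 distinct takes a geometric number of spins with mean 11/(11-k).
Sum over k = 0,...,1: E = 11/11 + 11/10 = 2.10000.

2.1000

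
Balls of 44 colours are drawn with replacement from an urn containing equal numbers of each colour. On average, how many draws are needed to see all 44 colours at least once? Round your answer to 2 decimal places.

The wait to go from k to k+1 distinct colours is geometric with mean 44/(44-k).
E[T] = 44/44 + 44/43 + 44/42 + ... + 44/2 + 44/1 = 44·H_{44}.
H_{44} = 4.373, so E[T] = 192.400.

192.40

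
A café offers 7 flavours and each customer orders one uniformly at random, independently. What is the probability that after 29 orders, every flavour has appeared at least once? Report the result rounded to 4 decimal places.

0.9211

Let A_i be the event that flavour i is missing after 29 orders. By inclusion–exclusion on the A_i,
P(all seen) = Σ_{j=0}^{7} (-1)^j C(7,j)((7-j)/7)^29
= 1.00000 - 0.08010 + 0.00121 - 0.00000 + 0.00000 - 0.00000 + 0.00000 - 0.00000
= 0.92111.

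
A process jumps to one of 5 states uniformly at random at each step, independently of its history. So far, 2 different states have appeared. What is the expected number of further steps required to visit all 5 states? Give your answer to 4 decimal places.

From k distinct to k+1 distinct takes on average 5/(5-k) steps.
Sum over k = 2,...,4: E = 5/3 + 5/2 + 5/1 = 9.16667.

9.1667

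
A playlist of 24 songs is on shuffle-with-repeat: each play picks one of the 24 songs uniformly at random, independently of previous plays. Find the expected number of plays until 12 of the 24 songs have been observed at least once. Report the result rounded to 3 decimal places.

16.146

Going from k to k+1 distinct takes a geometric number of plays with mean 24/(24-k).
Sum over k = 0,...,11: E = 24/24 + 24/23 + 24/22 + ... + 24/14 + 24/13 = 16.1459.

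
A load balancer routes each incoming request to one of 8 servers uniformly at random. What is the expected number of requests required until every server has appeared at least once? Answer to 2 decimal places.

21.74

Split into phases: going from k distinct to k+1 distinct takes on average 8/(8-k) requests.
E[T] = 8/8 + 8/7 + 8/6 + ... + 8/2 + 8/1 = 8·H_{8}.
H_{8} = 2.718, so E[T] = 21.743.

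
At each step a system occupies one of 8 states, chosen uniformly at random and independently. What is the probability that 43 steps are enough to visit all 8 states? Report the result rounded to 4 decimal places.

0.9744

Let A_i be the event that state i is missing after 43 steps. By inclusion–exclusion on the A_i,
P(all seen) = Σ_{j=0}^{8} (-1)^j C(8,j)((8-j)/8)^43
= 1.00000 - 0.02567 + 0.00012 - 0.00000 + 0.00000 - 0.00000 + 0.00000 - 0.00000 + 0.00000
= 0.97445.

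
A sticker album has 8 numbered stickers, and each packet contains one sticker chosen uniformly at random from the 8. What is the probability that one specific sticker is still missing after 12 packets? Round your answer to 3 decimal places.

On each packet the fixed sticker fails to appear with probability 7/8.
P(still missing after 12) = (7/8)^12 = 0.2014.

0.201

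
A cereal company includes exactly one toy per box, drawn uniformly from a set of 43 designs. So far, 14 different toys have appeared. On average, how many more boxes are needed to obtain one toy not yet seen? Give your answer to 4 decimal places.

The number of boxes until the next new toy is geometric with success probability 29/43, so its mean is 43/29.
E = 43/29 = 1.48276.

1.4828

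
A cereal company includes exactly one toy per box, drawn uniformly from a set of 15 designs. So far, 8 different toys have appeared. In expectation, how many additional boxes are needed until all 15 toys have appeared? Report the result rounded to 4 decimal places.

38.8929

The wait to go from k to k+1 distinct toys is geometric with mean 15/(15-k).
Sum over k = 8,...,14: E = 15/7 + 15/6 + 15/5 + ... + 15/2 + 15/1 = 38.89286.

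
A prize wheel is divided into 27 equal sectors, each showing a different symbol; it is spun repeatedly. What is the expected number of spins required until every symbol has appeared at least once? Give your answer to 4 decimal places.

After k distinct symbols have appeared, the next spin gives a new one with probability (27-k)/27, so the expected wait for the (k+1)-th is 27/(27-k).
E[T] = 27/27 + 27/26 + 27/25 + ... + 27/2 + 27/1 = 27·H_{27}.
H_{27} = 3.89146, so E[T] = 105.06933.

105.0693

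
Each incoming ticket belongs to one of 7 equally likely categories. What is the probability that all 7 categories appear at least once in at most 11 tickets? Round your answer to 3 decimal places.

0.163

Let A_i be the event that category i is missing after 11 tickets. By inclusion–exclusion on the A_i,
P(all seen) = Σ_{j=0}^{7} (-1)^j C(7,j)((7-j)/7)^11
= 1.0000 - 1.2843 + 0.5186 - 0.0742 + 0.0031 - 0.0000 + 0.0000 - 0.0000
= 0.1631.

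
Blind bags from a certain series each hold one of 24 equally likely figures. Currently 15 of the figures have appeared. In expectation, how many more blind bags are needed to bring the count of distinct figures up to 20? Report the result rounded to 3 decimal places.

17.895

With k distinct figures already seen, the next new one takes an expected 24/(24-k) blind bags.
Sum over k = 15,...,19: E = 24/9 + 24/8 + 24/7 + 24/6 + 24/5 = 17.8952.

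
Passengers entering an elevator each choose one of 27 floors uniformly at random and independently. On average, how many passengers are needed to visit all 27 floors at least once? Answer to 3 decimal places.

105.069

The wait to go from k to k+1 distinct floors is geometric with mean 27/(27-k).
E[T] = 27/27 + 27/26 + 27/25 + ... + 27/2 + 27/1 = 27·H_{27}.
H_{27} = 3.8915, so E[T] = 105.0693.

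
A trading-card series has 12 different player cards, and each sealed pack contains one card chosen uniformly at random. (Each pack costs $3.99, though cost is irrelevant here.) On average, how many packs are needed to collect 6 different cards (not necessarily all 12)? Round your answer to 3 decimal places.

Going from k to k+1 distinct takes a geometric number of packs with mean 12/(12-k).
Sum over k = 0,...,5: E = 12/12 + 12/11 + 12/10 + 12/9 + 12/8 + 12/7 = 7.8385.

7.839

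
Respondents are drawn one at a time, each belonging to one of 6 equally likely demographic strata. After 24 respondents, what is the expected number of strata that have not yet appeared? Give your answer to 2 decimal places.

0.08

For each stratum, P(unseen after 24) = (5/6)^24 = 0.013.
By linearity of expectation, E[unseen] = 6·(5/6)^24 = 0.075.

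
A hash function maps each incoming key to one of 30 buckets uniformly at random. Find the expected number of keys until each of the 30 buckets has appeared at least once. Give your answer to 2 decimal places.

119.85

Split into phases: going from k distinct to k+1 distinct takes on average 30/(30-k) keys.
E[T] = 30/30 + 30/29 + 30/28 + ... + 30/2 + 30/1 = 30·H_{30}.
H_{30} = 3.995, so E[T] = 119.850.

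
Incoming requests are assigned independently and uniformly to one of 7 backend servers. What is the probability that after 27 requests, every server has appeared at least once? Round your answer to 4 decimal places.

0.8933

By inclusion–exclusion over which servers are missing,
P(all seen) = Σ_{j=0}^{7} (-1)^j C(7,j)((7-j)/7)^27
= 1.00000 - 0.10903 + 0.00238 - 0.00001 + 0.00000 - 0.00000 + 0.00000 - 0.00000
= 0.89334.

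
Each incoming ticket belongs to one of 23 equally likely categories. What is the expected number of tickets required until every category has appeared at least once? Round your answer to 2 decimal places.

Split into phases: going from k distinct to k+1 distinct takes on average 23/(23-k) tickets.
E[T] = 23/23 + 23/22 + 23/21 + ... + 23/2 + 23/1 = 23·H_{23}.
H_{23} = 3.734, so E[T] = 85.889.

85.89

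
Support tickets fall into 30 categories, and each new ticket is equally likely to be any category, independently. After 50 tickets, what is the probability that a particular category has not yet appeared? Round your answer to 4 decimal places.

0.1836

Each ticket misses the fixed category with probability (30-1)/30 = 29/30, independently.
P(still missing after 50) = (29/30)^50 = 0.18358.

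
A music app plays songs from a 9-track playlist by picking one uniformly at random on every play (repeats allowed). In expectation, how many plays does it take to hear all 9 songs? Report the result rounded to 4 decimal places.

25.4607

After k distinct songs have appeared, the next play gives a new one with probability (9-k)/9, so the expected wait for the (k+1)-th is 9/(9-k).
E[T] = 9/9 + 9/8 + 9/7 + ... + 9/2 + 9/1 = 9·H_{9}.
H_{9} = 2.82897, so E[T] = 25.46071.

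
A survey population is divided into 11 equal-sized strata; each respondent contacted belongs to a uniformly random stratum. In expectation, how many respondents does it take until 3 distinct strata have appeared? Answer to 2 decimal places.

With k distinct strata already seen, the next new one arrives after an expected 11/(11-k) respondents.
Sum over k = 0,...,2: E = 11/11 + 11/10 + 11/9 = 3.322.

3.32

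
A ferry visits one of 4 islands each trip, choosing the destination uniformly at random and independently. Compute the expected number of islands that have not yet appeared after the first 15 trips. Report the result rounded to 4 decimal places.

For each island, P(unseen after 15) = (3/4)^15 = 0.01336.
By linearity of expectation, E[unseen] = 4·(3/4)^15 = 0.05345.

0.0535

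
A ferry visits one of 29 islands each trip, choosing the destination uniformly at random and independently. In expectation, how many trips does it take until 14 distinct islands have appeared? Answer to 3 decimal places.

With k distinct islands already seen, the next new one arrives after an expected 29/(29-k) trips.
Sum over k = 0,...,13: E = 29/29 + 29/28 + 29/27 + ... + 29/17 + 29/16 = 18.6593.

18.659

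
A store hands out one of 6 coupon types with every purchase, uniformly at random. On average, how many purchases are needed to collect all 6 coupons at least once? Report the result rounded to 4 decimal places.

The wait to go from k to k+1 distinct coupons is geometric with mean 6/(6-k).
E[T] = 6/6 + 6/5 + 6/4 + 6/3 + 6/2 + 6/1 = 6·H_{6}.
H_{6} = 2.45000, so E[T] = 14.70000.

14.7000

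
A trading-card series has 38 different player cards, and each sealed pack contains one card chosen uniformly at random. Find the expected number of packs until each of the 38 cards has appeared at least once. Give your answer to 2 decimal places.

160.66

Split into phases: going from k distinct to k+1 distinct takes on average 38/(38-k) packs.
E[T] = 38/38 + 38/37 + 38/36 + ... + 38/2 + 38/1 = 38·H_{38}.
H_{38} = 4.228, so E[T] = 160.660.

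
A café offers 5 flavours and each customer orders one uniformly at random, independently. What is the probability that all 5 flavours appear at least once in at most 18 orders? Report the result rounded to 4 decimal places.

0.9109

By inclusion–exclusion over which flavours are missing,
P(all seen) = Σ_{j=0}^{5} (-1)^j C(5,j)((5-j)/5)^18
= 1.00000 - 0.09007 + 0.00102 - 0.00000 + 0.00000 - 0.00000
= 0.91094.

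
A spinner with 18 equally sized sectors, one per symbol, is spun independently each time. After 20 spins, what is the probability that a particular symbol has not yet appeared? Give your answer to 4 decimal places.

0.3188

On each spin the fixed symbol fails to appear with probability 17/18.
P(still missing after 20) = (17/18)^20 = 0.31881.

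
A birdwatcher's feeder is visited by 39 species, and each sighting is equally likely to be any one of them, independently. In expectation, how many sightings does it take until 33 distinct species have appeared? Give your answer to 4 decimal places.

With k distinct species already seen, the next new one arrives after an expected 39/(39-k) sightings.
Sum over k = 0,...,32: E = 39/39 + 39/38 + 39/37 + ... + 39/8 + 39/7 = 70.33818.

70.3382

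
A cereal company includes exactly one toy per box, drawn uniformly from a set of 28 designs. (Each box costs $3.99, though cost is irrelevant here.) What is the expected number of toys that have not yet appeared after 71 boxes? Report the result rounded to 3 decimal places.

For each toy, P(unseen after 71) = (27/28)^71 = 0.0756.
By linearity of expectation, E[unseen] = 28·(27/28)^71 = 2.1172.

2.117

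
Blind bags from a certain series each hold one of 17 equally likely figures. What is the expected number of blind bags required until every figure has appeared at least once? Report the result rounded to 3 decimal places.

58.472

Split into phases: going from k distinct to k+1 distinct takes on average 17/(17-k) blind bags.
E[T] = 17/17 + 17/16 + 17/15 + ... + 17/2 + 17/1 = 17·H_{17}.
H_{17} = 3.4396, so E[T] = 58.4724.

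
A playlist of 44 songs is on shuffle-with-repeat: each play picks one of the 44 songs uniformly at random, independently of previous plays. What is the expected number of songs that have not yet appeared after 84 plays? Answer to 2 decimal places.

6.38

For each song, P(unseen after 84) = (43/44)^84 = 0.145.
By linearity of expectation, E[unseen] = 44·(43/44)^84 = 6.379.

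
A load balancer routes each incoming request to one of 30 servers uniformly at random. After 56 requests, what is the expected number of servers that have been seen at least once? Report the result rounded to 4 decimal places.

25.5061

For each server, P(seen in 56 requests) = 1 - (29/30)^56 = 0.85020.
By linearity of expectation, E[distinct seen] = 30·(1 - (29/30)^56) = 25.50615.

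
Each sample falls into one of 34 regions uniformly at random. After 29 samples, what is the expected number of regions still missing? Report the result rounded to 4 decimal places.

14.3052

For each region, P(unseen after 29) = (33/34)^29 = 0.42074.
By linearity of expectation, E[unseen] = 34·(33/34)^29 = 14.30522.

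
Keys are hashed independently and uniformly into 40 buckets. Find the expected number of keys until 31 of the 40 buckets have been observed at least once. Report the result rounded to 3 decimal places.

With k distinct buckets already seen, the next new one arrives after an expected 40/(40-k) keys.
Sum over k = 0,...,30: E = 40/40 + 40/39 + 40/38 + ... + 40/11 + 40/10 = 57.9830.

57.983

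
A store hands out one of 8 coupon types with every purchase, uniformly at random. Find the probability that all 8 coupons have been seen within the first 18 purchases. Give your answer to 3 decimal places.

Let A_i be the event that coupon i is missing after 18 purchases. By inclusion–exclusion on the A_i,
P(all seen) = Σ_{j=0}^{8} (-1)^j C(8,j)((8-j)/8)^18
= 1.0000 - 0.7232 + 0.1579 - 0.0119 + 0.0003 - 0.0000 + 0.0000 - 0.0000 + 0.0000
= 0.4231.

0.423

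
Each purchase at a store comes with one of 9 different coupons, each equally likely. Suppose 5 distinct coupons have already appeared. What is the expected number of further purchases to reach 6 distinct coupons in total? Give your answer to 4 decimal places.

The wait to go from k to k+1 distinct coupons is geometric with mean 9/(9-k).
Only the k = 5 term is needed: E = 9/4 = 2.25000.

2.2500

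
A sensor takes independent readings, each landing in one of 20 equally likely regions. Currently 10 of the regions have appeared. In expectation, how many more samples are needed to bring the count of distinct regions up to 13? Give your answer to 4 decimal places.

With k distinct regions already seen, the next new one takes an expected 20/(20-k) samples.
Sum over k = 10,...,12: E = 20/10 + 20/9 + 20/8 = 6.72222.

6.7222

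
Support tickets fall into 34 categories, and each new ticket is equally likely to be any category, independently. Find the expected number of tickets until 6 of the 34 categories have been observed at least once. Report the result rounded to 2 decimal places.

6.50

Going from k to k+1 distinct takes a geometric number of tickets with mean 34/(34-k).
Sum over k = 0,...,5: E = 34/34 + 34/33 + 34/32 + 34/31 + 34/30 + 34/29 = 6.495.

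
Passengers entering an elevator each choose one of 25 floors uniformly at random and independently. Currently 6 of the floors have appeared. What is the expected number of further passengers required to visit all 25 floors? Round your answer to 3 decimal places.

From k distinct to k+1 distinct takes on average 25/(25-k) passengers.
Sum over k = 6,...,24: E = 25/19 + 25/18 + 25/17 + ... + 25/2 + 25/1 = 88.6935.

88.693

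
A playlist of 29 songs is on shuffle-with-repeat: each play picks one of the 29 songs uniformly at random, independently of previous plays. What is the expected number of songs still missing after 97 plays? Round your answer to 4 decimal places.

0.9641

For each song, P(unseen after 97) = (28/29)^97 = 0.03324.
By linearity of expectation, E[unseen] = 29·(28/29)^97 = 0.96410.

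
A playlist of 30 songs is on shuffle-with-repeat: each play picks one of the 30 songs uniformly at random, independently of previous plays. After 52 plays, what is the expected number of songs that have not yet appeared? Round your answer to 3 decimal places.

5.146

For each song, P(unseen after 52) = (29/30)^52 = 0.1715.
By linearity of expectation, E[unseen] = 30·(29/30)^52 = 5.1465.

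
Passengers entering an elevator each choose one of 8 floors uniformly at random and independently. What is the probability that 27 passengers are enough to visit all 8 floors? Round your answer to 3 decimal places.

0.794

Let A_i be the event that floor i is missing after 27 passengers. By inclusion–exclusion on the A_i,
P(all seen) = Σ_{j=0}^{8} (-1)^j C(8,j)((8-j)/8)^27
= 1.0000 - 0.2174 + 0.0119 - 0.0002 + 0.0000 - 0.0000 + 0.0000 - 0.0000 + 0.0000
= 0.7943.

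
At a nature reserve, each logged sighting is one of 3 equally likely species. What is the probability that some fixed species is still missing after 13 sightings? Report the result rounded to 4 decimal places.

0.0051

On each sighting the fixed species fails to appear with probability 2/3.
P(still missing after 13) = (2/3)^13 = 0.00514.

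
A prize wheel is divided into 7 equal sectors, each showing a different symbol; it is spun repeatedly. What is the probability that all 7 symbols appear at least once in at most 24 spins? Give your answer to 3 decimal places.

By inclusion–exclusion over which symbols are missing,
P(all seen) = Σ_{j=0}^{7} (-1)^j C(7,j)((7-j)/7)^24
= 1.0000 - 0.1731 + 0.0065 - 0.0001 + 0.0000 - 0.0000 + 0.0000 - 0.0000
= 0.8334.

0.833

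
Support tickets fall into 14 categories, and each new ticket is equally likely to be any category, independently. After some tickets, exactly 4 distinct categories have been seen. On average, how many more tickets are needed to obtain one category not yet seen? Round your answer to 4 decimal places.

The number of tickets until the next new category is geometric with success probability 10/14, so its mean is 14/10.
E = 14/10 = 1.40000.

1.4000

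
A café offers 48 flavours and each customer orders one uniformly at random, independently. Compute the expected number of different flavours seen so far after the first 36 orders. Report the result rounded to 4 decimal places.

25.5053

For each flavour, P(seen in 36 orders) = 1 - (47/48)^36 = 0.53136.
By linearity of expectation, E[distinct seen] = 48·(1 - (47/48)^36) = 25.50533.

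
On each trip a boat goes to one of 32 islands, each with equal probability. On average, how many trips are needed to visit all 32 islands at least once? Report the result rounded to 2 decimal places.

The wait to go from k to k+1 distinct islands is geometric with mean 32/(32-k).
E[T] = 32/32 + 32/31 + 32/30 + ... + 32/2 + 32/1 = 32·H_{32}.
H_{32} = 4.058, so E[T] = 129.872.

129.87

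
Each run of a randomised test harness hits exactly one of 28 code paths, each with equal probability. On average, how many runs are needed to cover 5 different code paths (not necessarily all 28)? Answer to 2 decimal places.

5.40

With k distinct code paths already seen, the next new one arrives after an expected 28/(28-k) runs.
Sum over k = 0,...,4: E = 28/28 + 28/27 + 28/26 + 28/25 + 28/24 = 5.401.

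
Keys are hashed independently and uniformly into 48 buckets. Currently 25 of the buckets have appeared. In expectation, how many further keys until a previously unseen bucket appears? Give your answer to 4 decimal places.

Each key yields a new bucket with probability (48-25)/48 = 23/48, so the wait is geometric with mean 48/23.
E = 48/23 = 2.08696.

2.0870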